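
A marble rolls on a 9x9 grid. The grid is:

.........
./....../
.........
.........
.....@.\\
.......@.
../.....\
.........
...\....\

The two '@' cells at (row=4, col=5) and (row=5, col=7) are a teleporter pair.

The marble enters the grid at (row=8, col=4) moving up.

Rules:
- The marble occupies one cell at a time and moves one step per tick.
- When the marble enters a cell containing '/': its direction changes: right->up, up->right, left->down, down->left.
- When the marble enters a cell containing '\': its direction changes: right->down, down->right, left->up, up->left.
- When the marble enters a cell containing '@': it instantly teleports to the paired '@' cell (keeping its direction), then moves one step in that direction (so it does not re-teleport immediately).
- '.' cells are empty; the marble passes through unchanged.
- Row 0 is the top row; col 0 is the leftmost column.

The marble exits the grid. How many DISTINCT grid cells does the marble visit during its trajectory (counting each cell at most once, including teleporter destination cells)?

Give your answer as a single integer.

Step 1: enter (8,4), '.' pass, move up to (7,4)
Step 2: enter (7,4), '.' pass, move up to (6,4)
Step 3: enter (6,4), '.' pass, move up to (5,4)
Step 4: enter (5,4), '.' pass, move up to (4,4)
Step 5: enter (4,4), '.' pass, move up to (3,4)
Step 6: enter (3,4), '.' pass, move up to (2,4)
Step 7: enter (2,4), '.' pass, move up to (1,4)
Step 8: enter (1,4), '.' pass, move up to (0,4)
Step 9: enter (0,4), '.' pass, move up to (-1,4)
Step 10: at (-1,4) — EXIT via top edge, pos 4
Distinct cells visited: 9 (path length 9)

Answer: 9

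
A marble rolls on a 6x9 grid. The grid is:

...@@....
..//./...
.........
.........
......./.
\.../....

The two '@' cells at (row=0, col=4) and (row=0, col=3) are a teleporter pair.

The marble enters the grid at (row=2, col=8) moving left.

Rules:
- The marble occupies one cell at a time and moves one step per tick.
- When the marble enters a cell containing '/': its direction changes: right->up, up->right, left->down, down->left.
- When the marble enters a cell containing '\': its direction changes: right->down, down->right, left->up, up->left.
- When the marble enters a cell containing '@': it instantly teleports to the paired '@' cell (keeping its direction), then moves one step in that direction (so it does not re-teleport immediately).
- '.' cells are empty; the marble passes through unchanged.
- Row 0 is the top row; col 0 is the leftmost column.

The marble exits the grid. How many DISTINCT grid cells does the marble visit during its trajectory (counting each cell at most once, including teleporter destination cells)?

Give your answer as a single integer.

Answer: 9

Derivation:
Step 1: enter (2,8), '.' pass, move left to (2,7)
Step 2: enter (2,7), '.' pass, move left to (2,6)
Step 3: enter (2,6), '.' pass, move left to (2,5)
Step 4: enter (2,5), '.' pass, move left to (2,4)
Step 5: enter (2,4), '.' pass, move left to (2,3)
Step 6: enter (2,3), '.' pass, move left to (2,2)
Step 7: enter (2,2), '.' pass, move left to (2,1)
Step 8: enter (2,1), '.' pass, move left to (2,0)
Step 9: enter (2,0), '.' pass, move left to (2,-1)
Step 10: at (2,-1) — EXIT via left edge, pos 2
Distinct cells visited: 9 (path length 9)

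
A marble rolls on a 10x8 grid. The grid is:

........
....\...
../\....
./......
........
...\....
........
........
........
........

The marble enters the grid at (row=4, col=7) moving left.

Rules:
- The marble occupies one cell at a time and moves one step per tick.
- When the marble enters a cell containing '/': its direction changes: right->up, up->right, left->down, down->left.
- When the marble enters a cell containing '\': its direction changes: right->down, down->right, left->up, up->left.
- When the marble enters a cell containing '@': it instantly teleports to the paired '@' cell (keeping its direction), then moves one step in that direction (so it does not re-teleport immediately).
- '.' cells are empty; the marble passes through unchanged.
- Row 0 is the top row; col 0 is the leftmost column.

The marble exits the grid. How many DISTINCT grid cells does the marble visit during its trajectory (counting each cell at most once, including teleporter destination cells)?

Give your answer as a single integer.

Step 1: enter (4,7), '.' pass, move left to (4,6)
Step 2: enter (4,6), '.' pass, move left to (4,5)
Step 3: enter (4,5), '.' pass, move left to (4,4)
Step 4: enter (4,4), '.' pass, move left to (4,3)
Step 5: enter (4,3), '.' pass, move left to (4,2)
Step 6: enter (4,2), '.' pass, move left to (4,1)
Step 7: enter (4,1), '.' pass, move left to (4,0)
Step 8: enter (4,0), '.' pass, move left to (4,-1)
Step 9: at (4,-1) — EXIT via left edge, pos 4
Distinct cells visited: 8 (path length 8)

Answer: 8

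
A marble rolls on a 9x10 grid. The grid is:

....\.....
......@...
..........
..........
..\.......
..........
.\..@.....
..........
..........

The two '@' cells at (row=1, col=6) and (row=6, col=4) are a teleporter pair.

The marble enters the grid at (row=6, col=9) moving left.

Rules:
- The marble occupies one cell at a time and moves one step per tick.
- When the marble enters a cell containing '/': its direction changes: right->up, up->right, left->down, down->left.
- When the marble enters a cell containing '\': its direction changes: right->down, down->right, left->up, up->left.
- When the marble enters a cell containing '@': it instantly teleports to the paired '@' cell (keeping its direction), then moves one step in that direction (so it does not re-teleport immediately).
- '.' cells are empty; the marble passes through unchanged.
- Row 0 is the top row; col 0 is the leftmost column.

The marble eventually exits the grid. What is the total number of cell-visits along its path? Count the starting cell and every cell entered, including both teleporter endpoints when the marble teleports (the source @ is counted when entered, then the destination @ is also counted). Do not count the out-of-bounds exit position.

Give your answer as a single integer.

Answer: 13

Derivation:
Step 1: enter (6,9), '.' pass, move left to (6,8)
Step 2: enter (6,8), '.' pass, move left to (6,7)
Step 3: enter (6,7), '.' pass, move left to (6,6)
Step 4: enter (6,6), '.' pass, move left to (6,5)
Step 5: enter (6,5), '.' pass, move left to (6,4)
Step 6: enter (6,4), '@' teleport (6,4)->(1,6), also enter (1,6), move left to (1,5)
Step 7: enter (1,5), '.' pass, move left to (1,4)
Step 8: enter (1,4), '.' pass, move left to (1,3)
Step 9: enter (1,3), '.' pass, move left to (1,2)
Step 10: enter (1,2), '.' pass, move left to (1,1)
Step 11: enter (1,1), '.' pass, move left to (1,0)
Step 12: enter (1,0), '.' pass, move left to (1,-1)
Step 13: at (1,-1) — EXIT via left edge, pos 1
Path length (cell visits): 13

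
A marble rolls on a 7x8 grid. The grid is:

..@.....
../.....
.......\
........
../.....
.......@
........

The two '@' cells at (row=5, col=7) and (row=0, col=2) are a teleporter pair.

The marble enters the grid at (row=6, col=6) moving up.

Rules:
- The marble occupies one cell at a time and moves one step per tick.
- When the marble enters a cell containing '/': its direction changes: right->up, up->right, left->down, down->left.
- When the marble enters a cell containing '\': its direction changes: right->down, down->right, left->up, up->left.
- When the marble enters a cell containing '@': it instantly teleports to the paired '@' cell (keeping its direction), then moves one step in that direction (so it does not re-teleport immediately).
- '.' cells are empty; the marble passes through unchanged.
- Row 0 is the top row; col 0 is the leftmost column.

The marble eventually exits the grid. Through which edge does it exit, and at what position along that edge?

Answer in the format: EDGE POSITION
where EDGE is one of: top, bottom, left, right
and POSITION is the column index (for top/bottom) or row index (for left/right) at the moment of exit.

Answer: top 6

Derivation:
Step 1: enter (6,6), '.' pass, move up to (5,6)
Step 2: enter (5,6), '.' pass, move up to (4,6)
Step 3: enter (4,6), '.' pass, move up to (3,6)
Step 4: enter (3,6), '.' pass, move up to (2,6)
Step 5: enter (2,6), '.' pass, move up to (1,6)
Step 6: enter (1,6), '.' pass, move up to (0,6)
Step 7: enter (0,6), '.' pass, move up to (-1,6)
Step 8: at (-1,6) — EXIT via top edge, pos 6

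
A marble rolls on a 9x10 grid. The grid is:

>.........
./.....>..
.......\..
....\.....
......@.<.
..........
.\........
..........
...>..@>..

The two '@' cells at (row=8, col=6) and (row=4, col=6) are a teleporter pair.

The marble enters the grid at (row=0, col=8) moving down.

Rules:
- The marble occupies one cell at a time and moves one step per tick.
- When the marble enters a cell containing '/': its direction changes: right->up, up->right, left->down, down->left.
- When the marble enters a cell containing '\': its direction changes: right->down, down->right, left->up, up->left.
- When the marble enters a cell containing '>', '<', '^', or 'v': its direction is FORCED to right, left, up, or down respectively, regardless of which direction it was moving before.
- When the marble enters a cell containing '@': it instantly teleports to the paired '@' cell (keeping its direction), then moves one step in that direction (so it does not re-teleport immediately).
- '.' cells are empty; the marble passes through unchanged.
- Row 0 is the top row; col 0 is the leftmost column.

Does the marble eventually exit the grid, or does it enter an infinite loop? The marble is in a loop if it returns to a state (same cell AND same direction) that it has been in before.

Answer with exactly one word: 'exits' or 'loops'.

Step 1: enter (0,8), '.' pass, move down to (1,8)
Step 2: enter (1,8), '.' pass, move down to (2,8)
Step 3: enter (2,8), '.' pass, move down to (3,8)
Step 4: enter (3,8), '.' pass, move down to (4,8)
Step 5: enter (4,8), '<' forces down->left, move left to (4,7)
Step 6: enter (4,7), '.' pass, move left to (4,6)
Step 7: enter (4,6), '@' teleport (4,6)->(8,6), also enter (8,6), move left to (8,5)
Step 8: enter (8,5), '.' pass, move left to (8,4)
Step 9: enter (8,4), '.' pass, move left to (8,3)
Step 10: enter (8,3), '>' forces left->right, move right to (8,4)
Step 11: enter (8,4), '.' pass, move right to (8,5)
Step 12: enter (8,5), '.' pass, move right to (8,6)
Step 13: enter (8,6), '@' teleport (8,6)->(4,6), also enter (4,6), move right to (4,7)
Step 14: enter (4,7), '.' pass, move right to (4,8)
Step 15: enter (4,8), '<' forces right->left, move left to (4,7)
Step 16: at (4,7) dir=left — LOOP DETECTED (seen before)

Answer: loops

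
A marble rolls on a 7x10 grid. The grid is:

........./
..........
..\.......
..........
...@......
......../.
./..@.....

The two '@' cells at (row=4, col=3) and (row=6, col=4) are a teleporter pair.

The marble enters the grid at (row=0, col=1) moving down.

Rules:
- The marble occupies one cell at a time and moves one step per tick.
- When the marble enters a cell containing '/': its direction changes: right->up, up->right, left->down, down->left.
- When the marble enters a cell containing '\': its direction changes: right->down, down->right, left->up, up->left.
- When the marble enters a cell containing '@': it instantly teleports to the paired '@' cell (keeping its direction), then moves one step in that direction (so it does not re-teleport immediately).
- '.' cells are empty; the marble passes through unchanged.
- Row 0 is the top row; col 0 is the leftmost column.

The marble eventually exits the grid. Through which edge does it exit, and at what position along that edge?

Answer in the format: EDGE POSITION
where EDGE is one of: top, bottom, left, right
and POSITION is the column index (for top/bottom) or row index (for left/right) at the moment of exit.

Answer: left 6

Derivation:
Step 1: enter (0,1), '.' pass, move down to (1,1)
Step 2: enter (1,1), '.' pass, move down to (2,1)
Step 3: enter (2,1), '.' pass, move down to (3,1)
Step 4: enter (3,1), '.' pass, move down to (4,1)
Step 5: enter (4,1), '.' pass, move down to (5,1)
Step 6: enter (5,1), '.' pass, move down to (6,1)
Step 7: enter (6,1), '/' deflects down->left, move left to (6,0)
Step 8: enter (6,0), '.' pass, move left to (6,-1)
Step 9: at (6,-1) — EXIT via left edge, pos 6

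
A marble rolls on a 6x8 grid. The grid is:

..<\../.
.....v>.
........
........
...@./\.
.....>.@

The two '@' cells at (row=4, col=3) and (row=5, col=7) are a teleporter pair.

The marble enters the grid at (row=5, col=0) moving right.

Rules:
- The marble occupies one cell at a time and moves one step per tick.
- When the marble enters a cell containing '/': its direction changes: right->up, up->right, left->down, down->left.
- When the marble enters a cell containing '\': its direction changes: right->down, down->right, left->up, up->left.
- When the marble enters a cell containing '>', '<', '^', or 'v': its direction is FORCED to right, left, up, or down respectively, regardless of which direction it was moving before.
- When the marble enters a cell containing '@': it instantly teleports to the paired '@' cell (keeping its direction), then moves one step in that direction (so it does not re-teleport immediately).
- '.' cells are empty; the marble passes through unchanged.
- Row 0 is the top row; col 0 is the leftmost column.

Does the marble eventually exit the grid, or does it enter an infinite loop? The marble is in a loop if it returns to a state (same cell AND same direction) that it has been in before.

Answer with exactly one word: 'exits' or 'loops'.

Answer: loops

Derivation:
Step 1: enter (5,0), '.' pass, move right to (5,1)
Step 2: enter (5,1), '.' pass, move right to (5,2)
Step 3: enter (5,2), '.' pass, move right to (5,3)
Step 4: enter (5,3), '.' pass, move right to (5,4)
Step 5: enter (5,4), '.' pass, move right to (5,5)
Step 6: enter (5,5), '>' forces right->right, move right to (5,6)
Step 7: enter (5,6), '.' pass, move right to (5,7)
Step 8: enter (5,7), '@' teleport (5,7)->(4,3), also enter (4,3), move right to (4,4)
Step 9: enter (4,4), '.' pass, move right to (4,5)
Step 10: enter (4,5), '/' deflects right->up, move up to (3,5)
Step 11: enter (3,5), '.' pass, move up to (2,5)
Step 12: enter (2,5), '.' pass, move up to (1,5)
Step 13: enter (1,5), 'v' forces up->down, move down to (2,5)
Step 14: enter (2,5), '.' pass, move down to (3,5)
Step 15: enter (3,5), '.' pass, move down to (4,5)
Step 16: enter (4,5), '/' deflects down->left, move left to (4,4)
Step 17: enter (4,4), '.' pass, move left to (4,3)
Step 18: enter (4,3), '@' teleport (4,3)->(5,7), also enter (5,7), move left to (5,6)
Step 19: enter (5,6), '.' pass, move left to (5,5)
Step 20: enter (5,5), '>' forces left->right, move right to (5,6)
Step 21: at (5,6) dir=right — LOOP DETECTED (seen before)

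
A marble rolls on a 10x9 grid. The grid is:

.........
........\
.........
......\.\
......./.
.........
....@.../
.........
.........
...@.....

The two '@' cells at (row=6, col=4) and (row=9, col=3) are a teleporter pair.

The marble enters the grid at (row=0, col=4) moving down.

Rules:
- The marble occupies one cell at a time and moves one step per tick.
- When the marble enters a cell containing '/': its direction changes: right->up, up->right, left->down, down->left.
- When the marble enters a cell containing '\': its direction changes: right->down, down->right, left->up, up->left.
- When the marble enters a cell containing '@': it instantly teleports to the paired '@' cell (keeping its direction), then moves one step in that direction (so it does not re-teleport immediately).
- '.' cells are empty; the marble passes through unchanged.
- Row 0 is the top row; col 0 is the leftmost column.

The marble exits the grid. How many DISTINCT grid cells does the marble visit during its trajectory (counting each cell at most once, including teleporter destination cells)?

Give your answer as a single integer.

Answer: 8

Derivation:
Step 1: enter (0,4), '.' pass, move down to (1,4)
Step 2: enter (1,4), '.' pass, move down to (2,4)
Step 3: enter (2,4), '.' pass, move down to (3,4)
Step 4: enter (3,4), '.' pass, move down to (4,4)
Step 5: enter (4,4), '.' pass, move down to (5,4)
Step 6: enter (5,4), '.' pass, move down to (6,4)
Step 7: enter (6,4), '@' teleport (6,4)->(9,3), also enter (9,3), move down to (10,3)
Step 8: at (10,3) — EXIT via bottom edge, pos 3
Distinct cells visited: 8 (path length 8)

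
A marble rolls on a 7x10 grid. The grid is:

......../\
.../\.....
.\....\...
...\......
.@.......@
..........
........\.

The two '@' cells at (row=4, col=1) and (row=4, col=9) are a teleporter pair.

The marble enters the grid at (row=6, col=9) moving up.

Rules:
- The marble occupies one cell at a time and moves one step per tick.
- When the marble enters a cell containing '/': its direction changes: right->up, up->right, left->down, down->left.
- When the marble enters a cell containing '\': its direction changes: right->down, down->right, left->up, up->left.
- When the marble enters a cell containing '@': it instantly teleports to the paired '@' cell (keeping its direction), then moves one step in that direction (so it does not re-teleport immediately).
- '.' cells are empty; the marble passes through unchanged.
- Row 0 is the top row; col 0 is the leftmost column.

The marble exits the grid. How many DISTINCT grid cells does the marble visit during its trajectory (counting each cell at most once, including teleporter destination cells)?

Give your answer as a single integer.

Answer: 7

Derivation:
Step 1: enter (6,9), '.' pass, move up to (5,9)
Step 2: enter (5,9), '.' pass, move up to (4,9)
Step 3: enter (4,9), '@' teleport (4,9)->(4,1), also enter (4,1), move up to (3,1)
Step 4: enter (3,1), '.' pass, move up to (2,1)
Step 5: enter (2,1), '\' deflects up->left, move left to (2,0)
Step 6: enter (2,0), '.' pass, move left to (2,-1)
Step 7: at (2,-1) — EXIT via left edge, pos 2
Distinct cells visited: 7 (path length 7)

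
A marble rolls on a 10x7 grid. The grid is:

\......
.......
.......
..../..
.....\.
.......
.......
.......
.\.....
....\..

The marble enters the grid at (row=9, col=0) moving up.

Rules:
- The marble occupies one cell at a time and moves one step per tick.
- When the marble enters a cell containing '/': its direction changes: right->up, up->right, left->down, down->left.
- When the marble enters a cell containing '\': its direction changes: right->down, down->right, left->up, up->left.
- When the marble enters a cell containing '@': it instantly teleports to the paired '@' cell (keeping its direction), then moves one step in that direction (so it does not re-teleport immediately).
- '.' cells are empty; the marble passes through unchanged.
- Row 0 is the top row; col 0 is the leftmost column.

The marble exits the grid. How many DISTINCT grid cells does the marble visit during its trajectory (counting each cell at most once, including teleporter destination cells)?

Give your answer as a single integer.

Step 1: enter (9,0), '.' pass, move up to (8,0)
Step 2: enter (8,0), '.' pass, move up to (7,0)
Step 3: enter (7,0), '.' pass, move up to (6,0)
Step 4: enter (6,0), '.' pass, move up to (5,0)
Step 5: enter (5,0), '.' pass, move up to (4,0)
Step 6: enter (4,0), '.' pass, move up to (3,0)
Step 7: enter (3,0), '.' pass, move up to (2,0)
Step 8: enter (2,0), '.' pass, move up to (1,0)
Step 9: enter (1,0), '.' pass, move up to (0,0)
Step 10: enter (0,0), '\' deflects up->left, move left to (0,-1)
Step 11: at (0,-1) — EXIT via left edge, pos 0
Distinct cells visited: 10 (path length 10)

Answer: 10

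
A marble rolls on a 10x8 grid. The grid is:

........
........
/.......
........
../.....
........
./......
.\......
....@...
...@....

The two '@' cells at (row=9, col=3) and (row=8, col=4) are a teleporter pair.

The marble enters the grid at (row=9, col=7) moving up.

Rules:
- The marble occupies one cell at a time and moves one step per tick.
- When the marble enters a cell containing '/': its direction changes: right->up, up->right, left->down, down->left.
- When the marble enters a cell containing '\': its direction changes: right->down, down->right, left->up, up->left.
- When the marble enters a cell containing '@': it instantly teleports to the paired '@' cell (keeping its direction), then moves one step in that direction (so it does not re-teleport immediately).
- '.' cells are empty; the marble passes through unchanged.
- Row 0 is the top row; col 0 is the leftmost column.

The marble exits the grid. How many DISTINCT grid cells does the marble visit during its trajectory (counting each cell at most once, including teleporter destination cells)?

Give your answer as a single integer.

Answer: 10

Derivation:
Step 1: enter (9,7), '.' pass, move up to (8,7)
Step 2: enter (8,7), '.' pass, move up to (7,7)
Step 3: enter (7,7), '.' pass, move up to (6,7)
Step 4: enter (6,7), '.' pass, move up to (5,7)
Step 5: enter (5,7), '.' pass, move up to (4,7)
Step 6: enter (4,7), '.' pass, move up to (3,7)
Step 7: enter (3,7), '.' pass, move up to (2,7)
Step 8: enter (2,7), '.' pass, move up to (1,7)
Step 9: enter (1,7), '.' pass, move up to (0,7)
Step 10: enter (0,7), '.' pass, move up to (-1,7)
Step 11: at (-1,7) — EXIT via top edge, pos 7
Distinct cells visited: 10 (path length 10)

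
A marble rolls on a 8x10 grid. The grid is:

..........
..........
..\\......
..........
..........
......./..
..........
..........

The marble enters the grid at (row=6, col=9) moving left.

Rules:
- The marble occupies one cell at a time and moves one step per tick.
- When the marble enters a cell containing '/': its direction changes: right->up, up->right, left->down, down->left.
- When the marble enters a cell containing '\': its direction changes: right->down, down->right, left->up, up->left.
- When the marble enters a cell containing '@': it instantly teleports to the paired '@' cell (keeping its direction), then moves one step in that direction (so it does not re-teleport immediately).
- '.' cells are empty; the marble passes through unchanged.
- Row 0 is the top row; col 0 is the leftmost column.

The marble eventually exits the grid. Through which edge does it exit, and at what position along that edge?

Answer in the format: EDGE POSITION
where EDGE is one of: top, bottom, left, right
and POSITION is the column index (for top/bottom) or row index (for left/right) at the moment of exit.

Answer: left 6

Derivation:
Step 1: enter (6,9), '.' pass, move left to (6,8)
Step 2: enter (6,8), '.' pass, move left to (6,7)
Step 3: enter (6,7), '.' pass, move left to (6,6)
Step 4: enter (6,6), '.' pass, move left to (6,5)
Step 5: enter (6,5), '.' pass, move left to (6,4)
Step 6: enter (6,4), '.' pass, move left to (6,3)
Step 7: enter (6,3), '.' pass, move left to (6,2)
Step 8: enter (6,2), '.' pass, move left to (6,1)
Step 9: enter (6,1), '.' pass, move left to (6,0)
Step 10: enter (6,0), '.' pass, move left to (6,-1)
Step 11: at (6,-1) — EXIT via left edge, pos 6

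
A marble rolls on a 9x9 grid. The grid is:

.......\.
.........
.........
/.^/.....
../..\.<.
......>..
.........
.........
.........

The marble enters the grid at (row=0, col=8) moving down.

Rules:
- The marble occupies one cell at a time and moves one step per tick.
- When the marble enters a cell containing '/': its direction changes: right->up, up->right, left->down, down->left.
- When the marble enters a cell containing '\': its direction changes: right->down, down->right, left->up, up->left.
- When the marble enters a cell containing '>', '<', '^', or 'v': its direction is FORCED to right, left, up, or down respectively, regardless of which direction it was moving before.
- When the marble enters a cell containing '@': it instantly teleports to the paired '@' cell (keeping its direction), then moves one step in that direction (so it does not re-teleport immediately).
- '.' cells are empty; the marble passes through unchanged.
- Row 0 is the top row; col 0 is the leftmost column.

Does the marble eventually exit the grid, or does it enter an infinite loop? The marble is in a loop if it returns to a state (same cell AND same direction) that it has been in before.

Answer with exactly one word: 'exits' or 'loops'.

Step 1: enter (0,8), '.' pass, move down to (1,8)
Step 2: enter (1,8), '.' pass, move down to (2,8)
Step 3: enter (2,8), '.' pass, move down to (3,8)
Step 4: enter (3,8), '.' pass, move down to (4,8)
Step 5: enter (4,8), '.' pass, move down to (5,8)
Step 6: enter (5,8), '.' pass, move down to (6,8)
Step 7: enter (6,8), '.' pass, move down to (7,8)
Step 8: enter (7,8), '.' pass, move down to (8,8)
Step 9: enter (8,8), '.' pass, move down to (9,8)
Step 10: at (9,8) — EXIT via bottom edge, pos 8

Answer: exits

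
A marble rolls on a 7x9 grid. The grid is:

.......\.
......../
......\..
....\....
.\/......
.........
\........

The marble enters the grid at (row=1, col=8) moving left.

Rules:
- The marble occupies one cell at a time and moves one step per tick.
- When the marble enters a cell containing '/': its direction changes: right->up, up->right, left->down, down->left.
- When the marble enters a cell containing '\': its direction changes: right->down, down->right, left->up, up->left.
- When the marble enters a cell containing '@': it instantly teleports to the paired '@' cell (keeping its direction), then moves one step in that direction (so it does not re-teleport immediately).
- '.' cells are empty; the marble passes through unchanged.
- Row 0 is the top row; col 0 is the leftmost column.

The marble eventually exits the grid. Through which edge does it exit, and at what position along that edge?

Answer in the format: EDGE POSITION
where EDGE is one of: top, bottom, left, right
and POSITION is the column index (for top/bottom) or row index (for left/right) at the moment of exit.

Answer: bottom 8

Derivation:
Step 1: enter (1,8), '/' deflects left->down, move down to (2,8)
Step 2: enter (2,8), '.' pass, move down to (3,8)
Step 3: enter (3,8), '.' pass, move down to (4,8)
Step 4: enter (4,8), '.' pass, move down to (5,8)
Step 5: enter (5,8), '.' pass, move down to (6,8)
Step 6: enter (6,8), '.' pass, move down to (7,8)
Step 7: at (7,8) — EXIT via bottom edge, pos 8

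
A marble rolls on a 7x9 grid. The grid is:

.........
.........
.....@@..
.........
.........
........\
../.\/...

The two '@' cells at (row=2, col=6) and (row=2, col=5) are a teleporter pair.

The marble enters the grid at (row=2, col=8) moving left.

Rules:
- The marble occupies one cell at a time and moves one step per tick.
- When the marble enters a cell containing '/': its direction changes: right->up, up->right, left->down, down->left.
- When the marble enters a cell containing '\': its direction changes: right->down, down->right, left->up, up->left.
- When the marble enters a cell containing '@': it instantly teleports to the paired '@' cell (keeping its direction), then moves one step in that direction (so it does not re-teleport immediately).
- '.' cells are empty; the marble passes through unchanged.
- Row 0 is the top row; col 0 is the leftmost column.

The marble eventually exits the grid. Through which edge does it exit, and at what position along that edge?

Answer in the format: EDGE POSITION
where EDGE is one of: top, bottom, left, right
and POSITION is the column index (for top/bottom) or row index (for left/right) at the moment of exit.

Step 1: enter (2,8), '.' pass, move left to (2,7)
Step 2: enter (2,7), '.' pass, move left to (2,6)
Step 3: enter (2,6), '@' teleport (2,6)->(2,5), also enter (2,5), move left to (2,4)
Step 4: enter (2,4), '.' pass, move left to (2,3)
Step 5: enter (2,3), '.' pass, move left to (2,2)
Step 6: enter (2,2), '.' pass, move left to (2,1)
Step 7: enter (2,1), '.' pass, move left to (2,0)
Step 8: enter (2,0), '.' pass, move left to (2,-1)
Step 9: at (2,-1) — EXIT via left edge, pos 2

Answer: left 2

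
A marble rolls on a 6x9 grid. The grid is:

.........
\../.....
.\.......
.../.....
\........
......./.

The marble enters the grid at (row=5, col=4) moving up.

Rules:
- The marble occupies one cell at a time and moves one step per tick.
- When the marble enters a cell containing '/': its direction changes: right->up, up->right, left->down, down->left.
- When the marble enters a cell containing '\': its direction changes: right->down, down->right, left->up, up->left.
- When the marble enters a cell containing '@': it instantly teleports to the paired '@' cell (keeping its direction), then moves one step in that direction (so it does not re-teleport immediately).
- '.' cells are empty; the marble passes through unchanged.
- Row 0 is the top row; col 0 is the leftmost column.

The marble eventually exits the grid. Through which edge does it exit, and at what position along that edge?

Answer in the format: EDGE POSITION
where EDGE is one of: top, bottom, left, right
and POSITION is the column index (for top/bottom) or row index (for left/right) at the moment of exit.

Step 1: enter (5,4), '.' pass, move up to (4,4)
Step 2: enter (4,4), '.' pass, move up to (3,4)
Step 3: enter (3,4), '.' pass, move up to (2,4)
Step 4: enter (2,4), '.' pass, move up to (1,4)
Step 5: enter (1,4), '.' pass, move up to (0,4)
Step 6: enter (0,4), '.' pass, move up to (-1,4)
Step 7: at (-1,4) — EXIT via top edge, pos 4

Answer: top 4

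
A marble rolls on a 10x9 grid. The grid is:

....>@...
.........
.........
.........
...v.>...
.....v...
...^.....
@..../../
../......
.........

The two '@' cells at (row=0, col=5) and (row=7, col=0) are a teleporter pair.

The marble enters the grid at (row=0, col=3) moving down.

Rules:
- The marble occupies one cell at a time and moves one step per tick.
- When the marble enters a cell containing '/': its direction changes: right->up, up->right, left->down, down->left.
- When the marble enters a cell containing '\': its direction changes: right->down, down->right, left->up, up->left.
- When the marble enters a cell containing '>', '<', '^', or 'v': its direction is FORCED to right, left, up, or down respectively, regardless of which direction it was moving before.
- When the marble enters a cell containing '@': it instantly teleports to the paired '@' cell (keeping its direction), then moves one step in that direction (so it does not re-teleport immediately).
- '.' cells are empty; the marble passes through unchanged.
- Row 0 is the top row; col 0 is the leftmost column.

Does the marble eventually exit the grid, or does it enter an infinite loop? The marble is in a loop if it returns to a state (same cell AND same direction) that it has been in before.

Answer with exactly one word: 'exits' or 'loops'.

Step 1: enter (0,3), '.' pass, move down to (1,3)
Step 2: enter (1,3), '.' pass, move down to (2,3)
Step 3: enter (2,3), '.' pass, move down to (3,3)
Step 4: enter (3,3), '.' pass, move down to (4,3)
Step 5: enter (4,3), 'v' forces down->down, move down to (5,3)
Step 6: enter (5,3), '.' pass, move down to (6,3)
Step 7: enter (6,3), '^' forces down->up, move up to (5,3)
Step 8: enter (5,3), '.' pass, move up to (4,3)
Step 9: enter (4,3), 'v' forces up->down, move down to (5,3)
Step 10: at (5,3) dir=down — LOOP DETECTED (seen before)

Answer: loops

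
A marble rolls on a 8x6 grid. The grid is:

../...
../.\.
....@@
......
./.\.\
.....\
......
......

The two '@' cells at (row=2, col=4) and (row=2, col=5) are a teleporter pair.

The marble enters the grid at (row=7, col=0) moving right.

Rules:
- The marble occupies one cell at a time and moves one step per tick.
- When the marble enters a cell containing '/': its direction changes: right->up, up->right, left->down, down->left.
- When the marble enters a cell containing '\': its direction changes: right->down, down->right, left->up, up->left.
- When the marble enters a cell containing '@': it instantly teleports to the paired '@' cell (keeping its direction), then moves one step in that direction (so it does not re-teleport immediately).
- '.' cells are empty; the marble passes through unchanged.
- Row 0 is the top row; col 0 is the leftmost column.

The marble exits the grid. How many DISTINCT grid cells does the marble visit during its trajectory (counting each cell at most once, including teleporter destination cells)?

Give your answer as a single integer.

Step 1: enter (7,0), '.' pass, move right to (7,1)
Step 2: enter (7,1), '.' pass, move right to (7,2)
Step 3: enter (7,2), '.' pass, move right to (7,3)
Step 4: enter (7,3), '.' pass, move right to (7,4)
Step 5: enter (7,4), '.' pass, move right to (7,5)
Step 6: enter (7,5), '.' pass, move right to (7,6)
Step 7: at (7,6) — EXIT via right edge, pos 7
Distinct cells visited: 6 (path length 6)

Answer: 6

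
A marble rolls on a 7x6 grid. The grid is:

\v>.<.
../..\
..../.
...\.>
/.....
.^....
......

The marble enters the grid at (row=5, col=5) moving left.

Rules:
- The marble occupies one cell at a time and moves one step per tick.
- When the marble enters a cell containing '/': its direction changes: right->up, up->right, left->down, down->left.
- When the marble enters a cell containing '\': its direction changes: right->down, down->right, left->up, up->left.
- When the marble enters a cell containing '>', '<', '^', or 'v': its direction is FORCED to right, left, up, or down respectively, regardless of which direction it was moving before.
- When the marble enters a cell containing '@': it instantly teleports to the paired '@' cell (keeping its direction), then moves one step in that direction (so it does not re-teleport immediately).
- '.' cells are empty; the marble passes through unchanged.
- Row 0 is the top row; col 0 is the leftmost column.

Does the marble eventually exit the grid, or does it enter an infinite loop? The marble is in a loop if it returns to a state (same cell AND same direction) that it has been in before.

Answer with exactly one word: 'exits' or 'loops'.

Answer: loops

Derivation:
Step 1: enter (5,5), '.' pass, move left to (5,4)
Step 2: enter (5,4), '.' pass, move left to (5,3)
Step 3: enter (5,3), '.' pass, move left to (5,2)
Step 4: enter (5,2), '.' pass, move left to (5,1)
Step 5: enter (5,1), '^' forces left->up, move up to (4,1)
Step 6: enter (4,1), '.' pass, move up to (3,1)
Step 7: enter (3,1), '.' pass, move up to (2,1)
Step 8: enter (2,1), '.' pass, move up to (1,1)
Step 9: enter (1,1), '.' pass, move up to (0,1)
Step 10: enter (0,1), 'v' forces up->down, move down to (1,1)
Step 11: enter (1,1), '.' pass, move down to (2,1)
Step 12: enter (2,1), '.' pass, move down to (3,1)
Step 13: enter (3,1), '.' pass, move down to (4,1)
Step 14: enter (4,1), '.' pass, move down to (5,1)
Step 15: enter (5,1), '^' forces down->up, move up to (4,1)
Step 16: at (4,1) dir=up — LOOP DETECTED (seen before)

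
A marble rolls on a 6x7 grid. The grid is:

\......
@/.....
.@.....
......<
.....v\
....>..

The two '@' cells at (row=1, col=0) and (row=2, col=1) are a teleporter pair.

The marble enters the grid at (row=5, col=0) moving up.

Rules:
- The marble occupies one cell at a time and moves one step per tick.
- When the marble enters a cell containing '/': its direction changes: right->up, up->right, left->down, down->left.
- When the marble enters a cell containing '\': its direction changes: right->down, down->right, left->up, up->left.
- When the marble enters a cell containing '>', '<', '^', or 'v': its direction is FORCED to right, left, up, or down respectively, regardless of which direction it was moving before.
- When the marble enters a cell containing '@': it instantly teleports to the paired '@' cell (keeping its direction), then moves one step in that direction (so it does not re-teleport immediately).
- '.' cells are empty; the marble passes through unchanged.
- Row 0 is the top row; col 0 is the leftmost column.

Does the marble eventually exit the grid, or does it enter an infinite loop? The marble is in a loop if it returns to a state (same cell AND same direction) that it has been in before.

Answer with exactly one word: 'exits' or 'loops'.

Step 1: enter (5,0), '.' pass, move up to (4,0)
Step 2: enter (4,0), '.' pass, move up to (3,0)
Step 3: enter (3,0), '.' pass, move up to (2,0)
Step 4: enter (2,0), '.' pass, move up to (1,0)
Step 5: enter (1,0), '@' teleport (1,0)->(2,1), also enter (2,1), move up to (1,1)
Step 6: enter (1,1), '/' deflects up->right, move right to (1,2)
Step 7: enter (1,2), '.' pass, move right to (1,3)
Step 8: enter (1,3), '.' pass, move right to (1,4)
Step 9: enter (1,4), '.' pass, move right to (1,5)
Step 10: enter (1,5), '.' pass, move right to (1,6)
Step 11: enter (1,6), '.' pass, move right to (1,7)
Step 12: at (1,7) — EXIT via right edge, pos 1

Answer: exits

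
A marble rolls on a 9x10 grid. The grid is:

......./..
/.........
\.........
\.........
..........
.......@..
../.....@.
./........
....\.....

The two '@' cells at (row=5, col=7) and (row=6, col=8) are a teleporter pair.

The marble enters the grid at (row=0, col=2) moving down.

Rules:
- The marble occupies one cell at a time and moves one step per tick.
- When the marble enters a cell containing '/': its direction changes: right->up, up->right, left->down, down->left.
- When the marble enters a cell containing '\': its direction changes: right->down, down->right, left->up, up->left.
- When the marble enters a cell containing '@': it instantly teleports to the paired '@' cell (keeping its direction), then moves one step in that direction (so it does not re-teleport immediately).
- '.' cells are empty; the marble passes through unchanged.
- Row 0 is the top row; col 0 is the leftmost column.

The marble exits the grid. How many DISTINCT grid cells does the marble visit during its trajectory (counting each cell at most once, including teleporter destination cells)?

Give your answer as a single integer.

Step 1: enter (0,2), '.' pass, move down to (1,2)
Step 2: enter (1,2), '.' pass, move down to (2,2)
Step 3: enter (2,2), '.' pass, move down to (3,2)
Step 4: enter (3,2), '.' pass, move down to (4,2)
Step 5: enter (4,2), '.' pass, move down to (5,2)
Step 6: enter (5,2), '.' pass, move down to (6,2)
Step 7: enter (6,2), '/' deflects down->left, move left to (6,1)
Step 8: enter (6,1), '.' pass, move left to (6,0)
Step 9: enter (6,0), '.' pass, move left to (6,-1)
Step 10: at (6,-1) — EXIT via left edge, pos 6
Distinct cells visited: 9 (path length 9)

Answer: 9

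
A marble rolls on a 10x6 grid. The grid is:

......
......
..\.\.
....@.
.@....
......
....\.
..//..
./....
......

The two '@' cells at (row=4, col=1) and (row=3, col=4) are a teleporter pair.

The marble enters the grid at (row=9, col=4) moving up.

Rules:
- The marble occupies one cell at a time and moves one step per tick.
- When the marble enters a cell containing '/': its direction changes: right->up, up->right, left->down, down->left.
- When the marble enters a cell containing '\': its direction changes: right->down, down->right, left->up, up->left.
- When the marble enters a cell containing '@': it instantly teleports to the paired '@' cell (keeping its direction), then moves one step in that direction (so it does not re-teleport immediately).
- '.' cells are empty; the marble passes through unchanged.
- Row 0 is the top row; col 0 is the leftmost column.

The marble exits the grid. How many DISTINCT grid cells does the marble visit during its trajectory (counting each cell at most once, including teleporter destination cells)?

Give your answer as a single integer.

Answer: 8

Derivation:
Step 1: enter (9,4), '.' pass, move up to (8,4)
Step 2: enter (8,4), '.' pass, move up to (7,4)
Step 3: enter (7,4), '.' pass, move up to (6,4)
Step 4: enter (6,4), '\' deflects up->left, move left to (6,3)
Step 5: enter (6,3), '.' pass, move left to (6,2)
Step 6: enter (6,2), '.' pass, move left to (6,1)
Step 7: enter (6,1), '.' pass, move left to (6,0)
Step 8: enter (6,0), '.' pass, move left to (6,-1)
Step 9: at (6,-1) — EXIT via left edge, pos 6
Distinct cells visited: 8 (path length 8)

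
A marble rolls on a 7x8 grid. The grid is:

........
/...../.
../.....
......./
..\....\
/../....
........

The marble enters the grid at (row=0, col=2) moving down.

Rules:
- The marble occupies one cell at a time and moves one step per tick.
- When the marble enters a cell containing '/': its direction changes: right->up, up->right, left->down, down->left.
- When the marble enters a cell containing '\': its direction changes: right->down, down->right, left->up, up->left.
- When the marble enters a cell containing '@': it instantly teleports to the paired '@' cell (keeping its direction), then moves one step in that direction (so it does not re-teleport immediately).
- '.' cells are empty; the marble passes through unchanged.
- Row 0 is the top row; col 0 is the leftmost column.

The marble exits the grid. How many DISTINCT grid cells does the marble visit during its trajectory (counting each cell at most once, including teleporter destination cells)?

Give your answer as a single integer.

Step 1: enter (0,2), '.' pass, move down to (1,2)
Step 2: enter (1,2), '.' pass, move down to (2,2)
Step 3: enter (2,2), '/' deflects down->left, move left to (2,1)
Step 4: enter (2,1), '.' pass, move left to (2,0)
Step 5: enter (2,0), '.' pass, move left to (2,-1)
Step 6: at (2,-1) — EXIT via left edge, pos 2
Distinct cells visited: 5 (path length 5)

Answer: 5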